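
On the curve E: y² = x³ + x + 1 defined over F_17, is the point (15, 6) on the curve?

no

y² = 6² ≡ 2; x³ + 1x + 1 = 3391 ≡ 8 (mod 17). 2 ≠ 8.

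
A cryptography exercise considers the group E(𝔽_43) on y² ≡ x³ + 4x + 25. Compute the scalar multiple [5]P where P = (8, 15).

(18, 9)

Double-and-add on 5 = (101)₂. Start with P = (8, 15) for the leading 1-bit.
double: tangent at (8, 15): λ = (3·8² + 4)/(2·15) ≡ 24/30. 30⁻¹ ≡ 33 (mod 43) since 30·33 = 990 ≡ 1, so λ ≡ 24·33 ≡ 18.
  x = λ² - 8 - 8 = 324 - 16 ≡ 7; y = λ·(8 - 7) - 15 ≡ 3. → (7, 3)
double: tangent at (7, 3): λ = (3·7² + 4)/(2·3) ≡ 22/6. 6⁻¹ ≡ 36 (mod 43), so λ ≡ 22·36 ≡ 18.
  x = λ² - 7 - 7 = 324 - 14 ≡ 9; y = λ·(7 - 9) - 3 ≡ 4. → (9, 4)
add P: (9, 4) + (8, 15). λ = (15 - 4)/(8 - 9) ≡ 11/42 mod 43. 42⁻¹ ≡ 42 (mod 43), so λ ≡ 32.
  x = λ² - 9 - 8 = 1024 - 17 ≡ 18; y = λ·(9 - 18) - 4 ≡ 9. → (18, 9)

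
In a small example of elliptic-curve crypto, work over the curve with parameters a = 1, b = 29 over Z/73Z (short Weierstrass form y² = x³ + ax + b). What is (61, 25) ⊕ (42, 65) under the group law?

(61, 25) + (42, 65). λ = (65 - 25)/(42 - 61) ≡ 40/54 mod 73. 54⁻¹ ≡ 23 (mod 73), so λ ≡ 44.
  x = λ² - 61 - 42 = 1936 - 103 ≡ 8; y = λ·(61 - 8) - 25 ≡ 44. → (8, 44)

(8, 44)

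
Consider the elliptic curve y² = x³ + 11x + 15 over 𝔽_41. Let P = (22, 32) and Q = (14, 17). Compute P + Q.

(13, 31)

(22, 32) + (14, 17). λ = (17 - 32)/(14 - 22) ≡ 26/33 mod 41. 33⁻¹ ≡ 5 (mod 41) since 33·5 = 165 ≡ 1, so λ ≡ 7.
  x = λ² - 22 - 14 = 49 - 36 ≡ 13; y = λ·(22 - 13) - 32 ≡ 31. → (13, 31)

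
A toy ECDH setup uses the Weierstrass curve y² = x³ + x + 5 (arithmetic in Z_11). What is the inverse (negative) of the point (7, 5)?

(7, 6)

-(7, 5) = (7, -5 mod 11) = (7, 6).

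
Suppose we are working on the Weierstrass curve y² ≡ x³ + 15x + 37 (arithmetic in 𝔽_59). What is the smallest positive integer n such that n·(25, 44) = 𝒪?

3

2P: tangent at (25, 44): λ = (3·25² + 15)/(2·44) ≡ 2/29. 29⁻¹ ≡ 57 (mod 59), so λ ≡ 2·57 ≡ 55.
  x = λ² - 25 - 25 = 3025 - 50 ≡ 25; y = λ·(25 - 25) - 44 ≡ 15. → (25, 15)
3P: (25, 15) + (25, 44): same x and y₁ ≡ -y₂, so the sum is 𝒪.
3P = 𝒪, so the order is 3.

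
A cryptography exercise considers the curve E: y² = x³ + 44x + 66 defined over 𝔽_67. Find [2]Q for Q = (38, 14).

(46, 47)

tangent at (38, 14): λ = (3·38² + 44)/(2·14) ≡ 21/28. 28⁻¹ ≡ 12 (mod 67), so λ ≡ 21·12 ≡ 51.
  x = λ² - 38 - 38 = 2601 - 76 ≡ 46; y = λ·(38 - 46) - 14 ≡ 47. → (46, 47)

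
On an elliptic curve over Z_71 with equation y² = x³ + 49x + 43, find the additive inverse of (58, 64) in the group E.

-(58, 64) = (58, -64 mod 71) = (58, 7).

(58, 7)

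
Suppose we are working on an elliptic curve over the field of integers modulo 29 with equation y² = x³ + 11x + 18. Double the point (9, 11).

(12, 15)

tangent at (9, 11): λ = (3·9² + 11)/(2·11) ≡ 22/22. 22⁻¹ ≡ 4 (mod 29), so λ ≡ 22·4 ≡ 1.
  x = λ² - 9 - 9 = 1 - 18 ≡ 12; y = λ·(9 - 12) - 11 ≡ 15. → (12, 15)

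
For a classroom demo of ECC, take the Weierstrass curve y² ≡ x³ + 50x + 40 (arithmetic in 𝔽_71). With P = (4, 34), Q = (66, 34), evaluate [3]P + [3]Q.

(14, 54)

First 3P:
Repeated addition: build up to 3P.
2P: tangent at (4, 34): λ = (3·4² + 50)/(2·34) ≡ 27/68. 68⁻¹ ≡ 47 (mod 71) since 68·47 = 3196 ≡ 1, so λ ≡ 27·47 ≡ 62.
  x = λ² - 4 - 4 = 3844 - 8 ≡ 2; y = λ·(4 - 2) - 34 ≡ 19. → (2, 19)
3P: (2, 19) + (4, 34). λ = (34 - 19)/(4 - 2) ≡ 15/2 mod 71. 2⁻¹ ≡ 36 (mod 71), so λ ≡ 43.
  x = λ² - 2 - 4 = 1849 - 6 ≡ 68; y = λ·(2 - 68) - 19 ≡ 54. → (68, 54)
3P = (68, 54).
Next 3Q:
Repeated addition: build up to 3Q.
2Q: tangent at (66, 34): λ = (3·66² + 50)/(2·34) ≡ 54/68. 68⁻¹ ≡ 47 (mod 71), so λ ≡ 54·47 ≡ 53.
  x = λ² - 66 - 66 = 2809 - 132 ≡ 50; y = λ·(66 - 50) - 34 ≡ 33. → (50, 33)
3Q: (50, 33) + (66, 34). λ = (34 - 33)/(66 - 50) ≡ 1/16 mod 71. 16⁻¹ ≡ 40 (mod 71) since 16·40 = 640 ≡ 1, so λ ≡ 40.
  x = λ² - 50 - 66 = 1600 - 116 ≡ 64; y = λ·(50 - 64) - 33 ≡ 46. → (64, 46)
3Q = (64, 46).
Finally 3P + 3Q:
(68, 54) + (64, 46). λ = (46 - 54)/(64 - 68) ≡ 63/67 mod 71. 67⁻¹ ≡ 53 (mod 71), so λ ≡ 2.
  x = λ² - 68 - 64 = 4 - 132 ≡ 14; y = λ·(68 - 14) - 54 ≡ 54. → (14, 54)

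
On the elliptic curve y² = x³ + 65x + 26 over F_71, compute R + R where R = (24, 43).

tangent at (24, 43): λ = (3·24² + 65)/(2·43) ≡ 18/15. 15⁻¹ ≡ 19 (mod 71) since 15·19 = 285 ≡ 1, so λ ≡ 18·19 ≡ 58.
  x = λ² - 24 - 24 = 3364 - 48 ≡ 50; y = λ·(24 - 50) - 43 ≡ 11. → (50, 11)

(50, 11)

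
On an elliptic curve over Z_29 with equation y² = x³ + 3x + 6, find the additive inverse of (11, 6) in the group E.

(11, 23)

-(11, 6) = (11, -6 mod 29) = (11, 23).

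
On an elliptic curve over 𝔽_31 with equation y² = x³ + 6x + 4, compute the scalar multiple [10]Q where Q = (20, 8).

(27, 28)

Repeated addition: build up to 10Q.
2Q: tangent at (20, 8): λ = (3·20² + 6)/(2·8) ≡ 28/16. 16⁻¹ ≡ 2 (mod 31), so λ ≡ 28·2 ≡ 25.
  x = λ² - 20 - 20 = 625 - 40 ≡ 27; y = λ·(20 - 27) - 8 ≡ 3. → (27, 3)
3Q: (27, 3) + (20, 8). λ = (8 - 3)/(20 - 27) ≡ 5/24 mod 31. 24⁻¹ ≡ 22 (mod 31), so λ ≡ 17.
  x = λ² - 27 - 20 = 289 - 47 ≡ 25; y = λ·(27 - 25) - 3 ≡ 0. → (25, 0)
4Q: (25, 0) + (20, 8). λ = (8 - 0)/(20 - 25) ≡ 8/26 mod 31. 26⁻¹ ≡ 6 (mod 31), so λ ≡ 17.
  x = λ² - 25 - 20 = 289 - 45 ≡ 27; y = λ·(25 - 27) - 0 ≡ 28. → (27, 28)
5Q: (27, 28) + (20, 8). λ = (8 - 28)/(20 - 27) ≡ 11/24 mod 31. 24⁻¹ ≡ 22 (mod 31), so λ ≡ 25.
  x = λ² - 27 - 20 = 625 - 47 ≡ 20; y = λ·(27 - 20) - 28 ≡ 23. → (20, 23)
6Q: (20, 23) + (20, 8): same x and y₁ ≡ -y₂, so the sum is O.
7Q: O + (20, 8) = (20, 8) (identity).
8Q: tangent at (20, 8): λ = (3·20² + 6)/(2·8) ≡ 28/16. 16⁻¹ ≡ 2 (mod 31) since 16·2 = 32 ≡ 1, so λ ≡ 28·2 ≡ 25.
  x = λ² - 20 - 20 = 625 - 40 ≡ 27; y = λ·(20 - 27) - 8 ≡ 3. → (27, 3)
9Q: (27, 3) + (20, 8). λ = (8 - 3)/(20 - 27) ≡ 5/24 mod 31. 24⁻¹ ≡ 22 (mod 31), so λ ≡ 17.
  x = λ² - 27 - 20 = 289 - 47 ≡ 25; y = λ·(27 - 25) - 3 ≡ 0. → (25, 0)
10Q: (25, 0) + (20, 8). λ = (8 - 0)/(20 - 25) ≡ 8/26 mod 31. 26⁻¹ ≡ 6 (mod 31) since 26·6 = 156 ≡ 1, so λ ≡ 17.
  x = λ² - 25 - 20 = 289 - 45 ≡ 27; y = λ·(25 - 27) - 0 ≡ 28. → (27, 28)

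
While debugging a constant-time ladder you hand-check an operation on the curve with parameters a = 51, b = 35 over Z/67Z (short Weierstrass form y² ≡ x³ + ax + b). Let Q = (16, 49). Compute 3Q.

Repeated addition: build up to 3Q.
2Q: tangent at (16, 49): λ = (3·16² + 51)/(2·49) ≡ 15/31. 31⁻¹ ≡ 13 (mod 67), so λ ≡ 15·13 ≡ 61.
  x = λ² - 16 - 16 = 3721 - 32 ≡ 4; y = λ·(16 - 4) - 49 ≡ 13. → (4, 13)
3Q: (4, 13) + (16, 49). λ = (49 - 13)/(16 - 4) ≡ 36/12 mod 67. 12⁻¹ ≡ 28 (mod 67), so λ ≡ 3.
  x = λ² - 4 - 16 = 9 - 20 ≡ 56; y = λ·(4 - 56) - 13 ≡ 32. → (56, 32)

(56, 32)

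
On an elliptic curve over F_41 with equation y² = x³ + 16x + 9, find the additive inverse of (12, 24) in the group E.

(12, 17)

-(12, 24) = (12, -24 mod 41) = (12, 17).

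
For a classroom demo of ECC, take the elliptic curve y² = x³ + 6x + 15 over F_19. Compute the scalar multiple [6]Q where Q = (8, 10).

(7, 1)

Double-and-add on 6 = (110)₂. Start with Q = (8, 10) for the leading 1-bit.
double: tangent at (8, 10): λ = (3·8² + 6)/(2·10) ≡ 8/1. 1⁻¹ ≡ 1 (mod 19) since 1·1 = 1 ≡ 1, so λ ≡ 8·1 ≡ 8.
  x = λ² - 8 - 8 = 64 - 16 ≡ 10; y = λ·(8 - 10) - 10 ≡ 12. → (10, 12)
add Q: (10, 12) + (8, 10). λ = (10 - 12)/(8 - 10) ≡ 17/17 mod 19. 17⁻¹ ≡ 9 (mod 19), so λ ≡ 1.
  x = λ² - 10 - 8 = 1 - 18 ≡ 2; y = λ·(10 - 2) - 12 ≡ 15. → (2, 15)
double: tangent at (2, 15): λ = (3·2² + 6)/(2·15) ≡ 18/11. 11⁻¹ ≡ 7 (mod 19) since 11·7 = 77 ≡ 1, so λ ≡ 18·7 ≡ 12.
  x = λ² - 2 - 2 = 144 - 4 ≡ 7; y = λ·(2 - 7) - 15 ≡ 1. → (7, 1)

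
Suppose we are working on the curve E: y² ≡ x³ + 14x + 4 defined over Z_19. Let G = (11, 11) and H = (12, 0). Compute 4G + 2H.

First 4G:
Repeated addition: build up to 4G.
2G: tangent at (11, 11): λ = (3·11² + 14)/(2·11) ≡ 16/3. 3⁻¹ ≡ 13 (mod 19) since 3·13 = 39 ≡ 1, so λ ≡ 16·13 ≡ 18.
  x = λ² - 11 - 11 = 324 - 22 ≡ 17; y = λ·(11 - 17) - 11 ≡ 14. → (17, 14)
3G: (17, 14) + (11, 11). λ = (11 - 14)/(11 - 17) ≡ 16/13 mod 19. 13⁻¹ ≡ 3 (mod 19), so λ ≡ 10.
  x = λ² - 17 - 11 = 100 - 28 ≡ 15; y = λ·(17 - 15) - 14 ≡ 6. → (15, 6)
4G: (15, 6) + (11, 11). λ = (11 - 6)/(11 - 15) ≡ 5/15 mod 19. 15⁻¹ ≡ 14 (mod 19) since 15·14 = 210 ≡ 1, so λ ≡ 13.
  x = λ² - 15 - 11 = 169 - 26 ≡ 10; y = λ·(15 - 10) - 6 ≡ 2. → (10, 2)
4G = (10, 2).
Next 2H:
Repeated addition: build up to 2H.
2H: (12, 0) + (12, 0): same x and y₁ ≡ -y₂, so the sum is the point at infinity.
2H = the point at infinity.
Finally 4G + 2H:
(10, 2) + the point at infinity = (10, 2) (identity).

(10, 2)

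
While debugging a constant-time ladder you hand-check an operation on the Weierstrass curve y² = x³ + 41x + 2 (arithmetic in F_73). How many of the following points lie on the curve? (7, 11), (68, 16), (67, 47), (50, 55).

(7, 11): 11² ≡ 48, rhs ≡ 48 → on.
(68, 16): 16² ≡ 37, rhs ≡ 37 → on.
(67, 47): 47² ≡ 19, rhs ≡ 51 → off.
(50, 55): 55² ≡ 32, rhs ≡ 32 → on.

3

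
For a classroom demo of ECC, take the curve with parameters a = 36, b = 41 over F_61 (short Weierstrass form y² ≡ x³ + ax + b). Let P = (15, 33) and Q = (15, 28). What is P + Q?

The two points share x = 15 and their y-coordinates satisfy 33 + 28 ≡ 0 (mod 61), so they are inverses. Their sum is O.

O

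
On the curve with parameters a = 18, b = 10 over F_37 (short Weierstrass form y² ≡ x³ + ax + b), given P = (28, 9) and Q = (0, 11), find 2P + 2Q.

(36, 19)

First 2P:
Repeated addition: build up to 2P.
2P: tangent at (28, 9): λ = (3·28² + 18)/(2·9) ≡ 2/18. 18⁻¹ ≡ 35 (mod 37), so λ ≡ 2·35 ≡ 33.
  x = λ² - 28 - 28 = 1089 - 56 ≡ 34; y = λ·(28 - 34) - 9 ≡ 15. → (34, 15)
2P = (34, 15).
Next 2Q:
Repeated addition: build up to 2Q.
2Q: tangent at (0, 11): λ = (3·0² + 18)/(2·11) ≡ 18/22. 22⁻¹ ≡ 32 (mod 37), so λ ≡ 18·32 ≡ 21.
  x = λ² - 0 - 0 = 441 - 0 ≡ 34; y = λ·(0 - 34) - 11 ≡ 15. → (34, 15)
2Q = (34, 15).
Finally 2P + 2Q:
tangent at (34, 15): λ = (3·34² + 18)/(2·15) ≡ 8/30. 30⁻¹ ≡ 21 (mod 37) since 30·21 = 630 ≡ 1, so λ ≡ 8·21 ≡ 20.
  x = λ² - 34 - 34 = 400 - 68 ≡ 36; y = λ·(34 - 36) - 15 ≡ 19. → (36, 19)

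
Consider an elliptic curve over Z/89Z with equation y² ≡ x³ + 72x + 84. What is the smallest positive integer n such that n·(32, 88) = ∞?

2P: tangent at (32, 88): λ = (3·32² + 72)/(2·88) ≡ 29/87. 87⁻¹ ≡ 44 (mod 89), so λ ≡ 29·44 ≡ 30.
  x = λ² - 32 - 32 = 900 - 64 ≡ 35; y = λ·(32 - 35) - 88 ≡ 0. → (35, 0)
3P: (35, 0) + (32, 88). λ = (88 - 0)/(32 - 35) ≡ 88/86 mod 89. 86⁻¹ ≡ 59 (mod 89), so λ ≡ 30.
  x = λ² - 35 - 32 = 900 - 67 ≡ 32; y = λ·(35 - 32) - 0 ≡ 1. → (32, 1)
4P: (32, 1) + (32, 88): same x and y₁ ≡ -y₂, so the sum is ∞.
4P = ∞, so the order is 4.

4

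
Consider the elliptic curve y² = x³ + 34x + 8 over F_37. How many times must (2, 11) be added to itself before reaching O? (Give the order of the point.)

5

2P: tangent at (2, 11): λ = (3·2² + 34)/(2·11) ≡ 9/22. 22⁻¹ ≡ 32 (mod 37), so λ ≡ 9·32 ≡ 29.
  x = λ² - 2 - 2 = 841 - 4 ≡ 23; y = λ·(2 - 23) - 11 ≡ 9. → (23, 9)
3P: (23, 9) + (2, 11). λ = (11 - 9)/(2 - 23) ≡ 2/16 mod 37. 16⁻¹ ≡ 7 (mod 37), so λ ≡ 14.
  x = λ² - 23 - 2 = 196 - 25 ≡ 23; y = λ·(23 - 23) - 9 ≡ 28. → (23, 28)
4P: (23, 28) + (2, 11). λ = (11 - 28)/(2 - 23) ≡ 20/16 mod 37. 16⁻¹ ≡ 7 (mod 37) since 16·7 = 112 ≡ 1, so λ ≡ 29.
  x = λ² - 23 - 2 = 841 - 25 ≡ 2; y = λ·(23 - 2) - 28 ≡ 26. → (2, 26)
5P: (2, 26) + (2, 11): same x and y₁ ≡ -y₂, so the sum is O.
5P = O, so the order is 5.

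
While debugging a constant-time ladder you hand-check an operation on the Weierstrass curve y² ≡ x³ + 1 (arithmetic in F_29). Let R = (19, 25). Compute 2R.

(27, 14)

tangent at (19, 25): λ = (3·19² + 0)/(2·25) ≡ 10/21. 21⁻¹ ≡ 18 (mod 29), so λ ≡ 10·18 ≡ 6.
  x = λ² - 19 - 19 = 36 - 38 ≡ 27; y = λ·(19 - 27) - 25 ≡ 14. → (27, 14)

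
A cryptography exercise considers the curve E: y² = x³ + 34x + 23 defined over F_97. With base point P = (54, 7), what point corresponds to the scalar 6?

Double-and-add on 6 = (110)₂. Start with P = (54, 7) for the leading 1-bit.
double: tangent at (54, 7): λ = (3·54² + 34)/(2·7) ≡ 52/14. 14⁻¹ ≡ 7 (mod 97) since 14·7 = 98 ≡ 1, so λ ≡ 52·7 ≡ 73.
  x = λ² - 54 - 54 = 5329 - 108 ≡ 80; y = λ·(54 - 80) - 7 ≡ 35. → (80, 35)
add P: (80, 35) + (54, 7). λ = (7 - 35)/(54 - 80) ≡ 69/71 mod 97. 71⁻¹ ≡ 41 (mod 97), so λ ≡ 16.
  x = λ² - 80 - 54 = 256 - 134 ≡ 25; y = λ·(80 - 25) - 35 ≡ 69. → (25, 69)
double: tangent at (25, 69): λ = (3·25² + 34)/(2·69) ≡ 66/41. 41⁻¹ ≡ 71 (mod 97) since 41·71 = 2911 ≡ 1, so λ ≡ 66·71 ≡ 30.
  x = λ² - 25 - 25 = 900 - 50 ≡ 74; y = λ·(25 - 74) - 69 ≡ 13. → (74, 13)

(74, 13)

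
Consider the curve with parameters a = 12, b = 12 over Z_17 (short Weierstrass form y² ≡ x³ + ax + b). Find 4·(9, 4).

Write Q = (9, 4).
Repeated addition: build up to 4Q.
2Q: tangent at (9, 4): λ = (3·9² + 12)/(2·4) ≡ 0/8. 8⁻¹ ≡ 15 (mod 17), so λ ≡ 0·15 ≡ 0.
  x = λ² - 9 - 9 = 0 - 18 ≡ 16; y = λ·(9 - 16) - 4 ≡ 13. → (16, 13)
3Q: (16, 13) + (9, 4). λ = (4 - 13)/(9 - 16) ≡ 8/10 mod 17. 10⁻¹ ≡ 12 (mod 17), so λ ≡ 11.
  x = λ² - 16 - 9 = 121 - 25 ≡ 11; y = λ·(16 - 11) - 13 ≡ 8. → (11, 8)
4Q: (11, 8) + (9, 4). λ = (4 - 8)/(9 - 11) ≡ 13/15 mod 17. 15⁻¹ ≡ 8 (mod 17), so λ ≡ 2.
  x = λ² - 11 - 9 = 4 - 20 ≡ 1; y = λ·(11 - 1) - 8 ≡ 12. → (1, 12)

(1, 12)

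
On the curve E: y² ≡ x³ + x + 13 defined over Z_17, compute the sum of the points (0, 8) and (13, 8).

(0, 8) + (13, 8). λ = (8 - 8)/(13 - 0) ≡ 0/13 mod 17. 13⁻¹ ≡ 4 (mod 17), so λ ≡ 0.
  x = λ² - 0 - 13 = 0 - 13 ≡ 4; y = λ·(0 - 4) - 8 ≡ 9. → (4, 9)

(4, 9)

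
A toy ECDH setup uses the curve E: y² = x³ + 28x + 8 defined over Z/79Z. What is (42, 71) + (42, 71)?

tangent at (42, 71): λ = (3·42² + 28)/(2·71) ≡ 27/63. 63⁻¹ ≡ 74 (mod 79), so λ ≡ 27·74 ≡ 23.
  x = λ² - 42 - 42 = 529 - 84 ≡ 50; y = λ·(42 - 50) - 71 ≡ 61. → (50, 61)

(50, 61)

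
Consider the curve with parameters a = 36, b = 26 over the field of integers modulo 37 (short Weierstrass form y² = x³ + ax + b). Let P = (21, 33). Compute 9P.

(31, 1)

Repeated addition: build up to 9P.
2P: tangent at (21, 33): λ = (3·21² + 36)/(2·33) ≡ 27/29. 29⁻¹ ≡ 23 (mod 37), so λ ≡ 27·23 ≡ 29.
  x = λ² - 21 - 21 = 841 - 42 ≡ 22; y = λ·(21 - 22) - 33 ≡ 12. → (22, 12)
3P: (22, 12) + (21, 33). λ = (33 - 12)/(21 - 22) ≡ 21/36 mod 37. 36⁻¹ ≡ 36 (mod 37), so λ ≡ 16.
  x = λ² - 22 - 21 = 256 - 43 ≡ 28; y = λ·(22 - 28) - 12 ≡ 3. → (28, 3)
4P: (28, 3) + (21, 33). λ = (33 - 3)/(21 - 28) ≡ 30/30 mod 37. 30⁻¹ ≡ 21 (mod 37), so λ ≡ 1.
  x = λ² - 28 - 21 = 1 - 49 ≡ 26; y = λ·(28 - 26) - 3 ≡ 36. → (26, 36)
5P: (26, 36) + (21, 33). λ = (33 - 36)/(21 - 26) ≡ 34/32 mod 37. 32⁻¹ ≡ 22 (mod 37) since 32·22 = 704 ≡ 1, so λ ≡ 8.
  x = λ² - 26 - 21 = 64 - 47 ≡ 17; y = λ·(26 - 17) - 36 ≡ 36. → (17, 36)
6P: (17, 36) + (21, 33). λ = (33 - 36)/(21 - 17) ≡ 34/4 mod 37. 4⁻¹ ≡ 28 (mod 37), so λ ≡ 27.
  x = λ² - 17 - 21 = 729 - 38 ≡ 25; y = λ·(17 - 25) - 36 ≡ 7. → (25, 7)
7P: (25, 7) + (21, 33). λ = (33 - 7)/(21 - 25) ≡ 26/33 mod 37. 33⁻¹ ≡ 9 (mod 37), so λ ≡ 12.
  x = λ² - 25 - 21 = 144 - 46 ≡ 24; y = λ·(25 - 24) - 7 ≡ 5. → (24, 5)
8P: (24, 5) + (21, 33). λ = (33 - 5)/(21 - 24) ≡ 28/34 mod 37. 34⁻¹ ≡ 12 (mod 37) since 34·12 = 408 ≡ 1, so λ ≡ 3.
  x = λ² - 24 - 21 = 9 - 45 ≡ 1; y = λ·(24 - 1) - 5 ≡ 27. → (1, 27)
9P: (1, 27) + (21, 33). λ = (33 - 27)/(21 - 1) ≡ 6/20 mod 37. 20⁻¹ ≡ 13 (mod 37) since 20·13 = 260 ≡ 1, so λ ≡ 4.
  x = λ² - 1 - 21 = 16 - 22 ≡ 31; y = λ·(1 - 31) - 27 ≡ 1. → (31, 1)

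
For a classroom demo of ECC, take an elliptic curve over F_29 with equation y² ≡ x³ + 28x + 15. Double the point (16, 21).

tangent at (16, 21): λ = (3·16² + 28)/(2·21) ≡ 13/13. 13⁻¹ ≡ 9 (mod 29) since 13·9 = 117 ≡ 1, so λ ≡ 13·9 ≡ 1.
  x = λ² - 16 - 16 = 1 - 32 ≡ 27; y = λ·(16 - 27) - 21 ≡ 26. → (27, 26)

(27, 26)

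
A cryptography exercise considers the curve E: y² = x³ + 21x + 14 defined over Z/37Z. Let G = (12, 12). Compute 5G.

Double-and-add on 5 = (101)₂. Start with G = (12, 12) for the leading 1-bit.
double: tangent at (12, 12): λ = (3·12² + 21)/(2·12) ≡ 9/24. 24⁻¹ ≡ 17 (mod 37), so λ ≡ 9·17 ≡ 5.
  x = λ² - 12 - 12 = 25 - 24 ≡ 1; y = λ·(12 - 1) - 12 ≡ 6. → (1, 6)
double: tangent at (1, 6): λ = (3·1² + 21)/(2·6) ≡ 24/12. 12⁻¹ ≡ 34 (mod 37) since 12·34 = 408 ≡ 1, so λ ≡ 24·34 ≡ 2.
  x = λ² - 1 - 1 = 4 - 2 ≡ 2; y = λ·(1 - 2) - 6 ≡ 29. → (2, 29)
add G: (2, 29) + (12, 12). λ = (12 - 29)/(12 - 2) ≡ 20/10 mod 37. 10⁻¹ ≡ 26 (mod 37) since 10·26 = 260 ≡ 1, so λ ≡ 2.
  x = λ² - 2 - 12 = 4 - 14 ≡ 27; y = λ·(2 - 27) - 29 ≡ 32. → (27, 32)

(27, 32)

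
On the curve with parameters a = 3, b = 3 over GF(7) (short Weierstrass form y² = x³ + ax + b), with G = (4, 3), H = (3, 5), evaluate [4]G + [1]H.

(3, 2)

First 4G:
Repeated addition: build up to 4G.
2G: tangent at (4, 3): λ = (3·4² + 3)/(2·3) ≡ 2/6. 6⁻¹ ≡ 6 (mod 7), so λ ≡ 2·6 ≡ 5.
  x = λ² - 4 - 4 = 25 - 8 ≡ 3; y = λ·(4 - 3) - 3 ≡ 2. → (3, 2)
3G: (3, 2) + (4, 3). λ = (3 - 2)/(4 - 3) ≡ 1/1 mod 7. 1⁻¹ ≡ 1 (mod 7) since 1·1 = 1 ≡ 1, so λ ≡ 1.
  x = λ² - 3 - 4 = 1 - 7 ≡ 1; y = λ·(3 - 1) - 2 ≡ 0. → (1, 0)
4G: (1, 0) + (4, 3). λ = (3 - 0)/(4 - 1) ≡ 3/3 mod 7. 3⁻¹ ≡ 5 (mod 7), so λ ≡ 1.
  x = λ² - 1 - 4 = 1 - 5 ≡ 3; y = λ·(1 - 3) - 0 ≡ 5. → (3, 5)
4G = (3, 5).
Finally 4G + H:
tangent at (3, 5): λ = (3·3² + 3)/(2·5) ≡ 2/3. 3⁻¹ ≡ 5 (mod 7), so λ ≡ 2·5 ≡ 3.
  x = λ² - 3 - 3 = 9 - 6 ≡ 3; y = λ·(3 - 3) - 5 ≡ 2. → (3, 2)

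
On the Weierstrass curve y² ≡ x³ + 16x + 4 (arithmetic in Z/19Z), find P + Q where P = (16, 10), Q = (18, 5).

(15, 16)

(16, 10) + (18, 5). λ = (5 - 10)/(18 - 16) ≡ 14/2 mod 19. 2⁻¹ ≡ 10 (mod 19) since 2·10 = 20 ≡ 1, so λ ≡ 7.
  x = λ² - 16 - 18 = 49 - 34 ≡ 15; y = λ·(16 - 15) - 10 ≡ 16. → (15, 16)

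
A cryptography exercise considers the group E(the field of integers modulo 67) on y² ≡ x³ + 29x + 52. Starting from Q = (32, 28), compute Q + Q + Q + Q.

(24, 10)

Repeated addition: build up to 4Q.
2Q: tangent at (32, 28): λ = (3·32² + 29)/(2·28) ≡ 19/56. 56⁻¹ ≡ 6 (mod 67) since 56·6 = 336 ≡ 1, so λ ≡ 19·6 ≡ 47.
  x = λ² - 32 - 32 = 2209 - 64 ≡ 1; y = λ·(32 - 1) - 28 ≡ 22. → (1, 22)
3Q: (1, 22) + (32, 28). λ = (28 - 22)/(32 - 1) ≡ 6/31 mod 67. 31⁻¹ ≡ 13 (mod 67), so λ ≡ 11.
  x = λ² - 1 - 32 = 121 - 33 ≡ 21; y = λ·(1 - 21) - 22 ≡ 26. → (21, 26)
4Q: (21, 26) + (32, 28). λ = (28 - 26)/(32 - 21) ≡ 2/11 mod 67. 11⁻¹ ≡ 61 (mod 67), so λ ≡ 55.
  x = λ² - 21 - 32 = 3025 - 53 ≡ 24; y = λ·(21 - 24) - 26 ≡ 10. → (24, 10)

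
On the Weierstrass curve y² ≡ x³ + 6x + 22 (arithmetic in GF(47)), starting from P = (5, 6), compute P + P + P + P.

Repeated addition: build up to 4P.
2P: tangent at (5, 6): λ = (3·5² + 6)/(2·6) ≡ 34/12. 12⁻¹ ≡ 4 (mod 47) since 12·4 = 48 ≡ 1, so λ ≡ 34·4 ≡ 42.
  x = λ² - 5 - 5 = 1764 - 10 ≡ 15; y = λ·(5 - 15) - 6 ≡ 44. → (15, 44)
3P: (15, 44) + (5, 6). λ = (6 - 44)/(5 - 15) ≡ 9/37 mod 47. 37⁻¹ ≡ 14 (mod 47), so λ ≡ 32.
  x = λ² - 15 - 5 = 1024 - 20 ≡ 17; y = λ·(15 - 17) - 44 ≡ 33. → (17, 33)
4P: (17, 33) + (5, 6). λ = (6 - 33)/(5 - 17) ≡ 20/35 mod 47. 35⁻¹ ≡ 43 (mod 47), so λ ≡ 14.
  x = λ² - 17 - 5 = 196 - 22 ≡ 33; y = λ·(17 - 33) - 33 ≡ 25. → (33, 25)

(33, 25)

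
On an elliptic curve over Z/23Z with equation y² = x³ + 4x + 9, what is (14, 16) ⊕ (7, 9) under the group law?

(3, 18)

(14, 16) + (7, 9). λ = (9 - 16)/(7 - 14) ≡ 16/16 mod 23. 16⁻¹ ≡ 13 (mod 23), so λ ≡ 1.
  x = λ² - 14 - 7 = 1 - 21 ≡ 3; y = λ·(14 - 3) - 16 ≡ 18. → (3, 18)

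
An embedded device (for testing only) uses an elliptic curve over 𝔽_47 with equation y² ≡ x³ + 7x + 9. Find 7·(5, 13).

Write G = (5, 13).
Repeated addition: build up to 7G.
2G: tangent at (5, 13): λ = (3·5² + 7)/(2·13) ≡ 35/26. 26⁻¹ ≡ 38 (mod 47), so λ ≡ 35·38 ≡ 14.
  x = λ² - 5 - 5 = 196 - 10 ≡ 45; y = λ·(5 - 45) - 13 ≡ 38. → (45, 38)
3G: (45, 38) + (5, 13). λ = (13 - 38)/(5 - 45) ≡ 22/7 mod 47. 7⁻¹ ≡ 27 (mod 47) since 7·27 = 189 ≡ 1, so λ ≡ 30.
  x = λ² - 45 - 5 = 900 - 50 ≡ 4; y = λ·(45 - 4) - 38 ≡ 17. → (4, 17)
4G: (4, 17) + (5, 13). λ = (13 - 17)/(5 - 4) ≡ 43/1 mod 47. 1⁻¹ ≡ 1 (mod 47) since 1·1 = 1 ≡ 1, so λ ≡ 43.
  x = λ² - 4 - 5 = 1849 - 9 ≡ 7; y = λ·(4 - 7) - 17 ≡ 42. → (7, 42)
5G: (7, 42) + (5, 13). λ = (13 - 42)/(5 - 7) ≡ 18/45 mod 47. 45⁻¹ ≡ 23 (mod 47), so λ ≡ 38.
  x = λ² - 7 - 5 = 1444 - 12 ≡ 22; y = λ·(7 - 22) - 42 ≡ 46. → (22, 46)
6G: (22, 46) + (5, 13). λ = (13 - 46)/(5 - 22) ≡ 14/30 mod 47. 30⁻¹ ≡ 11 (mod 47), so λ ≡ 13.
  x = λ² - 22 - 5 = 169 - 27 ≡ 1; y = λ·(22 - 1) - 46 ≡ 39. → (1, 39)
7G: (1, 39) + (5, 13). λ = (13 - 39)/(5 - 1) ≡ 21/4 mod 47. 4⁻¹ ≡ 12 (mod 47) since 4·12 = 48 ≡ 1, so λ ≡ 17.
  x = λ² - 1 - 5 = 289 - 6 ≡ 1; y = λ·(1 - 1) - 39 ≡ 8. → (1, 8)

(1, 8)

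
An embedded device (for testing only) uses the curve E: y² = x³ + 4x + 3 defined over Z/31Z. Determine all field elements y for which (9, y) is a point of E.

x³ + 4x + 3 = 768 ≡ 24 (mod 31).
24 is a non-residue mod 31; no y exists.

none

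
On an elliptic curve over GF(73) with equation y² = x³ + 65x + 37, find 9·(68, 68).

(46, 39)

Write Q = (68, 68).
Double-and-add on 9 = (1001)₂. Start with Q = (68, 68) for the leading 1-bit.
double: tangent at (68, 68): λ = (3·68² + 65)/(2·68) ≡ 67/63. 63⁻¹ ≡ 51 (mod 73), so λ ≡ 67·51 ≡ 59.
  x = λ² - 68 - 68 = 3481 - 136 ≡ 60; y = λ·(68 - 60) - 68 ≡ 39. → (60, 39)
double: tangent at (60, 39): λ = (3·60² + 65)/(2·39) ≡ 61/5. 5⁻¹ ≡ 44 (mod 73), so λ ≡ 61·44 ≡ 56.
  x = λ² - 60 - 60 = 3136 - 120 ≡ 23; y = λ·(60 - 23) - 39 ≡ 62. → (23, 62)
double: tangent at (23, 62): λ = (3·23² + 65)/(2·62) ≡ 46/51. 51⁻¹ ≡ 63 (mod 73) since 51·63 = 3213 ≡ 1, so λ ≡ 46·63 ≡ 51.
  x = λ² - 23 - 23 = 2601 - 46 ≡ 0; y = λ·(23 - 0) - 62 ≡ 16. → (0, 16)
add Q: (0, 16) + (68, 68). λ = (68 - 16)/(68 - 0) ≡ 52/68 mod 73. 68⁻¹ ≡ 29 (mod 73) since 68·29 = 1972 ≡ 1, so λ ≡ 48.
  x = λ² - 0 - 68 = 2304 - 68 ≡ 46; y = λ·(0 - 46) - 16 ≡ 39. → (46, 39)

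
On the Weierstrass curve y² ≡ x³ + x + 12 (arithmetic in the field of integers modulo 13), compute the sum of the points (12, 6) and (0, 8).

(12, 6) + (0, 8). λ = (8 - 6)/(0 - 12) ≡ 2/1 mod 13. 1⁻¹ ≡ 1 (mod 13), so λ ≡ 2.
  x = λ² - 12 - 0 = 4 - 12 ≡ 5; y = λ·(12 - 5) - 6 ≡ 8. → (5, 8)

(5, 8)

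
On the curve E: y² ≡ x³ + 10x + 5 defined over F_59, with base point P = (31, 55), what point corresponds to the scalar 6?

(52, 51)

Repeated addition: build up to 6P.
2P: tangent at (31, 55): λ = (3·31² + 10)/(2·55) ≡ 2/51. 51⁻¹ ≡ 22 (mod 59), so λ ≡ 2·22 ≡ 44.
  x = λ² - 31 - 31 = 1936 - 62 ≡ 45; y = λ·(31 - 45) - 55 ≡ 37. → (45, 37)
3P: (45, 37) + (31, 55). λ = (55 - 37)/(31 - 45) ≡ 18/45 mod 59. 45⁻¹ ≡ 21 (mod 59), so λ ≡ 24.
  x = λ² - 45 - 31 = 576 - 76 ≡ 28; y = λ·(45 - 28) - 37 ≡ 17. → (28, 17)
4P: (28, 17) + (31, 55). λ = (55 - 17)/(31 - 28) ≡ 38/3 mod 59. 3⁻¹ ≡ 20 (mod 59), so λ ≡ 52.
  x = λ² - 28 - 31 = 2704 - 59 ≡ 49; y = λ·(28 - 49) - 17 ≡ 12. → (49, 12)
5P: (49, 12) + (31, 55). λ = (55 - 12)/(31 - 49) ≡ 43/41 mod 59. 41⁻¹ ≡ 36 (mod 59) since 41·36 = 1476 ≡ 1, so λ ≡ 14.
  x = λ² - 49 - 31 = 196 - 80 ≡ 57; y = λ·(49 - 57) - 12 ≡ 53. → (57, 53)
6P: (57, 53) + (31, 55). λ = (55 - 53)/(31 - 57) ≡ 2/33 mod 59. 33⁻¹ ≡ 34 (mod 59) since 33·34 = 1122 ≡ 1, so λ ≡ 9.
  x = λ² - 57 - 31 = 81 - 88 ≡ 52; y = λ·(57 - 52) - 53 ≡ 51. → (52, 51)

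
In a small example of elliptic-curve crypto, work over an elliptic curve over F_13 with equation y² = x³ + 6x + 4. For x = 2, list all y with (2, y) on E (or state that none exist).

none

x³ + 6x + 4 = 24 ≡ 11 (mod 13).
11 is a non-residue mod 13; no y exists.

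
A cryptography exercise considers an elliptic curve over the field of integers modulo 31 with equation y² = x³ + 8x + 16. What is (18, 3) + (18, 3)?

(30, 21)

tangent at (18, 3): λ = (3·18² + 8)/(2·3) ≡ 19/6. 6⁻¹ ≡ 26 (mod 31), so λ ≡ 19·26 ≡ 29.
  x = λ² - 18 - 18 = 841 - 36 ≡ 30; y = λ·(18 - 30) - 3 ≡ 21. → (30, 21)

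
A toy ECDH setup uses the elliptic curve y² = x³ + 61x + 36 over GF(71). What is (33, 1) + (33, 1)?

(43, 44)

tangent at (33, 1): λ = (3·33² + 61)/(2·1) ≡ 62/2. 2⁻¹ ≡ 36 (mod 71), so λ ≡ 62·36 ≡ 31.
  x = λ² - 33 - 33 = 961 - 66 ≡ 43; y = λ·(33 - 43) - 1 ≡ 44. → (43, 44)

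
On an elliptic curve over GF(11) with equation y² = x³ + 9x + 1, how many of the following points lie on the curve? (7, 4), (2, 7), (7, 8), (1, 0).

2

(7, 4): 4² ≡ 5, rhs ≡ 0 → off.
(2, 7): 7² ≡ 5, rhs ≡ 5 → on.
(7, 8): 8² ≡ 9, rhs ≡ 0 → off.
(1, 0): 0² ≡ 0, rhs ≡ 0 → on.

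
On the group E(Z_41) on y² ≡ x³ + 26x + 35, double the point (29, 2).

(4, 11)

tangent at (29, 2): λ = (3·29² + 26)/(2·2) ≡ 7/4. 4⁻¹ ≡ 31 (mod 41) since 4·31 = 124 ≡ 1, so λ ≡ 7·31 ≡ 12.
  x = λ² - 29 - 29 = 144 - 58 ≡ 4; y = λ·(29 - 4) - 2 ≡ 11. → (4, 11)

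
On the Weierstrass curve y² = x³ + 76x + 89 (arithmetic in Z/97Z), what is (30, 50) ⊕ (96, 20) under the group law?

(30, 50) + (96, 20). λ = (20 - 50)/(96 - 30) ≡ 67/66 mod 97. 66⁻¹ ≡ 25 (mod 97) since 66·25 = 1650 ≡ 1, so λ ≡ 26.
  x = λ² - 30 - 96 = 676 - 126 ≡ 65; y = λ·(30 - 65) - 50 ≡ 10. → (65, 10)

(65, 10)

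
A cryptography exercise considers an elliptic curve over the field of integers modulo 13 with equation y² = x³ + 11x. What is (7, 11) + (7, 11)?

(9, 3)

tangent at (7, 11): λ = (3·7² + 11)/(2·11) ≡ 2/9. 9⁻¹ ≡ 3 (mod 13), so λ ≡ 2·3 ≡ 6.
  x = λ² - 7 - 7 = 36 - 14 ≡ 9; y = λ·(7 - 9) - 11 ≡ 3. → (9, 3)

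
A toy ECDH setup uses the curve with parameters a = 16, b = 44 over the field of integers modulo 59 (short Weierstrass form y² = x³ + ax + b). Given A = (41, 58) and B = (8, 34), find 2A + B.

First 2A:
Repeated addition: build up to 2A.
2A: tangent at (41, 58): λ = (3·41² + 16)/(2·58) ≡ 44/57. 57⁻¹ ≡ 29 (mod 59), so λ ≡ 44·29 ≡ 37.
  x = λ² - 41 - 41 = 1369 - 82 ≡ 48; y = λ·(41 - 48) - 58 ≡ 37. → (48, 37)
2A = (48, 37).
Finally 2A + B:
(48, 37) + (8, 34). λ = (34 - 37)/(8 - 48) ≡ 56/19 mod 59. 19⁻¹ ≡ 28 (mod 59) since 19·28 = 532 ≡ 1, so λ ≡ 34.
  x = λ² - 48 - 8 = 1156 - 56 ≡ 38; y = λ·(48 - 38) - 37 ≡ 8. → (38, 8)

(38, 8)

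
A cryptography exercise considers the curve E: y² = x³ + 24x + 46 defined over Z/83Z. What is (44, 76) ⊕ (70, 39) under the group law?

(44, 76) + (70, 39). λ = (39 - 76)/(70 - 44) ≡ 46/26 mod 83. 26⁻¹ ≡ 16 (mod 83) since 26·16 = 416 ≡ 1, so λ ≡ 72.
  x = λ² - 44 - 70 = 5184 - 114 ≡ 7; y = λ·(44 - 7) - 76 ≡ 15. → (7, 15)

(7, 15)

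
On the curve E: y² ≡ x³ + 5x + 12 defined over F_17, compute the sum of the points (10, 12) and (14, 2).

(10, 12) + (14, 2). λ = (2 - 12)/(14 - 10) ≡ 7/4 mod 17. 4⁻¹ ≡ 13 (mod 17), so λ ≡ 6.
  x = λ² - 10 - 14 = 36 - 24 ≡ 12; y = λ·(10 - 12) - 12 ≡ 10. → (12, 10)

(12, 10)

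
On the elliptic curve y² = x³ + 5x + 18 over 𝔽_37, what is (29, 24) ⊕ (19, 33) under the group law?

(29, 24) + (19, 33). λ = (33 - 24)/(19 - 29) ≡ 9/27 mod 37. 27⁻¹ ≡ 11 (mod 37), so λ ≡ 25.
  x = λ² - 29 - 19 = 625 - 48 ≡ 22; y = λ·(29 - 22) - 24 ≡ 3. → (22, 3)

(22, 3)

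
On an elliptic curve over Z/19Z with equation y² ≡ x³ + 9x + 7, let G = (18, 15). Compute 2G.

tangent at (18, 15): λ = (3·18² + 9)/(2·15) ≡ 12/11. 11⁻¹ ≡ 7 (mod 19) since 11·7 = 77 ≡ 1, so λ ≡ 12·7 ≡ 8.
  x = λ² - 18 - 18 = 64 - 36 ≡ 9; y = λ·(18 - 9) - 15 ≡ 0. → (9, 0)

(9, 0)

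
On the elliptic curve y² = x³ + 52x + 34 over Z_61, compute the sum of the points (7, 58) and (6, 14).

(32, 1)

(7, 58) + (6, 14). λ = (14 - 58)/(6 - 7) ≡ 17/60 mod 61. 60⁻¹ ≡ 60 (mod 61), so λ ≡ 44.
  x = λ² - 7 - 6 = 1936 - 13 ≡ 32; y = λ·(7 - 32) - 58 ≡ 1. → (32, 1)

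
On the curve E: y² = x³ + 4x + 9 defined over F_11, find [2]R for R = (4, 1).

(8, 5)

tangent at (4, 1): λ = (3·4² + 4)/(2·1) ≡ 8/2. 2⁻¹ ≡ 6 (mod 11) since 2·6 = 12 ≡ 1, so λ ≡ 8·6 ≡ 4.
  x = λ² - 4 - 4 = 16 - 8 ≡ 8; y = λ·(4 - 8) - 1 ≡ 5. → (8, 5)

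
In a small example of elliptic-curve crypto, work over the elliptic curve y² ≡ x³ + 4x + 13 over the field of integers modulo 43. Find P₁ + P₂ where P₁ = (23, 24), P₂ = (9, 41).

(32, 33)

(23, 24) + (9, 41). λ = (41 - 24)/(9 - 23) ≡ 17/29 mod 43. 29⁻¹ ≡ 3 (mod 43) since 29·3 = 87 ≡ 1, so λ ≡ 8.
  x = λ² - 23 - 9 = 64 - 32 ≡ 32; y = λ·(23 - 32) - 24 ≡ 33. → (32, 33)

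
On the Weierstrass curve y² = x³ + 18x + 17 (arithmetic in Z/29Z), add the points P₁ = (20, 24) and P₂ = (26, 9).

(11, 26)

(20, 24) + (26, 9). λ = (9 - 24)/(26 - 20) ≡ 14/6 mod 29. 6⁻¹ ≡ 5 (mod 29), so λ ≡ 12.
  x = λ² - 20 - 26 = 144 - 46 ≡ 11; y = λ·(20 - 11) - 24 ≡ 26. → (11, 26)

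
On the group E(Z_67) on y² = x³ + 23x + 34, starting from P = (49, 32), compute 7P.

(37, 45)

Repeated addition: build up to 7P.
2P: tangent at (49, 32): λ = (3·49² + 23)/(2·32) ≡ 57/64. 64⁻¹ ≡ 22 (mod 67) since 64·22 = 1408 ≡ 1, so λ ≡ 57·22 ≡ 48.
  x = λ² - 49 - 49 = 2304 - 98 ≡ 62; y = λ·(49 - 62) - 32 ≡ 14. → (62, 14)
3P: (62, 14) + (49, 32). λ = (32 - 14)/(49 - 62) ≡ 18/54 mod 67. 54⁻¹ ≡ 36 (mod 67) since 54·36 = 1944 ≡ 1, so λ ≡ 45.
  x = λ² - 62 - 49 = 2025 - 111 ≡ 38; y = λ·(62 - 38) - 14 ≡ 61. → (38, 61)
4P: (38, 61) + (49, 32). λ = (32 - 61)/(49 - 38) ≡ 38/11 mod 67. 11⁻¹ ≡ 61 (mod 67), so λ ≡ 40.
  x = λ² - 38 - 49 = 1600 - 87 ≡ 39; y = λ·(38 - 39) - 61 ≡ 33. → (39, 33)
5P: (39, 33) + (49, 32). λ = (32 - 33)/(49 - 39) ≡ 66/10 mod 67. 10⁻¹ ≡ 47 (mod 67) since 10·47 = 470 ≡ 1, so λ ≡ 20.
  x = λ² - 39 - 49 = 400 - 88 ≡ 44; y = λ·(39 - 44) - 33 ≡ 1. → (44, 1)
6P: (44, 1) + (49, 32). λ = (32 - 1)/(49 - 44) ≡ 31/5 mod 67. 5⁻¹ ≡ 27 (mod 67), so λ ≡ 33.
  x = λ² - 44 - 49 = 1089 - 93 ≡ 58; y = λ·(44 - 58) - 1 ≡ 6. → (58, 6)
7P: (58, 6) + (49, 32). λ = (32 - 6)/(49 - 58) ≡ 26/58 mod 67. 58⁻¹ ≡ 52 (mod 67), so λ ≡ 12.
  x = λ² - 58 - 49 = 144 - 107 ≡ 37; y = λ·(58 - 37) - 6 ≡ 45. → (37, 45)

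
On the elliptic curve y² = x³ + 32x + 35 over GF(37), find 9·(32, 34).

Write P = (32, 34).
Repeated addition: build up to 9P.
2P: tangent at (32, 34): λ = (3·32² + 32)/(2·34) ≡ 33/31. 31⁻¹ ≡ 6 (mod 37), so λ ≡ 33·6 ≡ 13.
  x = λ² - 32 - 32 = 169 - 64 ≡ 31; y = λ·(32 - 31) - 34 ≡ 16. → (31, 16)
3P: (31, 16) + (32, 34). λ = (34 - 16)/(32 - 31) ≡ 18/1 mod 37. 1⁻¹ ≡ 1 (mod 37), so λ ≡ 18.
  x = λ² - 31 - 32 = 324 - 63 ≡ 2; y = λ·(31 - 2) - 16 ≡ 25. → (2, 25)
4P: (2, 25) + (32, 34). λ = (34 - 25)/(32 - 2) ≡ 9/30 mod 37. 30⁻¹ ≡ 21 (mod 37) since 30·21 = 630 ≡ 1, so λ ≡ 4.
  x = λ² - 2 - 32 = 16 - 34 ≡ 19; y = λ·(2 - 19) - 25 ≡ 18. → (19, 18)
5P: (19, 18) + (32, 34). λ = (34 - 18)/(32 - 19) ≡ 16/13 mod 37. 13⁻¹ ≡ 20 (mod 37), so λ ≡ 24.
  x = λ² - 19 - 32 = 576 - 51 ≡ 7; y = λ·(19 - 7) - 18 ≡ 11. → (7, 11)
6P: (7, 11) + (32, 34). λ = (34 - 11)/(32 - 7) ≡ 23/25 mod 37. 25⁻¹ ≡ 3 (mod 37), so λ ≡ 32.
  x = λ² - 7 - 32 = 1024 - 39 ≡ 23; y = λ·(7 - 23) - 11 ≡ 32. → (23, 32)
7P: (23, 32) + (32, 34). λ = (34 - 32)/(32 - 23) ≡ 2/9 mod 37. 9⁻¹ ≡ 33 (mod 37) since 9·33 = 297 ≡ 1, so λ ≡ 29.
  x = λ² - 23 - 32 = 841 - 55 ≡ 9; y = λ·(23 - 9) - 32 ≡ 4. → (9, 4)
8P: (9, 4) + (32, 34). λ = (34 - 4)/(32 - 9) ≡ 30/23 mod 37. 23⁻¹ ≡ 29 (mod 37), so λ ≡ 19.
  x = λ² - 9 - 32 = 361 - 41 ≡ 24; y = λ·(9 - 24) - 4 ≡ 7. → (24, 7)
9P: (24, 7) + (32, 34). λ = (34 - 7)/(32 - 24) ≡ 27/8 mod 37. 8⁻¹ ≡ 14 (mod 37), so λ ≡ 8.
  x = λ² - 24 - 32 = 64 - 56 ≡ 8; y = λ·(24 - 8) - 7 ≡ 10. → (8, 10)

(8, 10)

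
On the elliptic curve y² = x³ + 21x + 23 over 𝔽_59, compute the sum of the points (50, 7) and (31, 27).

(52, 51)

(50, 7) + (31, 27). λ = (27 - 7)/(31 - 50) ≡ 20/40 mod 59. 40⁻¹ ≡ 31 (mod 59), so λ ≡ 30.
  x = λ² - 50 - 31 = 900 - 81 ≡ 52; y = λ·(50 - 52) - 7 ≡ 51. → (52, 51)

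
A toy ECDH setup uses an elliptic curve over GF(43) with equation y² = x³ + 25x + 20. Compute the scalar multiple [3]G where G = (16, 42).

Repeated addition: build up to 3G.
2G: tangent at (16, 42): λ = (3·16² + 25)/(2·42) ≡ 19/41. 41⁻¹ ≡ 21 (mod 43), so λ ≡ 19·21 ≡ 12.
  x = λ² - 16 - 16 = 144 - 32 ≡ 26; y = λ·(16 - 26) - 42 ≡ 10. → (26, 10)
3G: (26, 10) + (16, 42). λ = (42 - 10)/(16 - 26) ≡ 32/33 mod 43. 33⁻¹ ≡ 30 (mod 43), so λ ≡ 14.
  x = λ² - 26 - 16 = 196 - 42 ≡ 25; y = λ·(26 - 25) - 10 ≡ 4. → (25, 4)

(25, 4)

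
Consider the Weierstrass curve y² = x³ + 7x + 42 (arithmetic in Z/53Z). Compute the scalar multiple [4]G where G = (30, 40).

(28, 6)

Double-and-add on 4 = (100)₂. Start with G = (30, 40) for the leading 1-bit.
double: tangent at (30, 40): λ = (3·30² + 7)/(2·40) ≡ 4/27. 27⁻¹ ≡ 2 (mod 53), so λ ≡ 4·2 ≡ 8.
  x = λ² - 30 - 30 = 64 - 60 ≡ 4; y = λ·(30 - 4) - 40 ≡ 9. → (4, 9)
double: tangent at (4, 9): λ = (3·4² + 7)/(2·9) ≡ 2/18. 18⁻¹ ≡ 3 (mod 53), so λ ≡ 2·3 ≡ 6.
  x = λ² - 4 - 4 = 36 - 8 ≡ 28; y = λ·(4 - 28) - 9 ≡ 6. → (28, 6)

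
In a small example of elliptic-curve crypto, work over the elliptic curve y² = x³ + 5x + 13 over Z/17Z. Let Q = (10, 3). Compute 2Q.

tangent at (10, 3): λ = (3·10² + 5)/(2·3) ≡ 16/6. 6⁻¹ ≡ 3 (mod 17) since 6·3 = 18 ≡ 1, so λ ≡ 16·3 ≡ 14.
  x = λ² - 10 - 10 = 196 - 20 ≡ 6; y = λ·(10 - 6) - 3 ≡ 2. → (6, 2)

(6, 2)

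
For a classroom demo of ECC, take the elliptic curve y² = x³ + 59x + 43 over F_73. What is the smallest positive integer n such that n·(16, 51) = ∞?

2P: tangent at (16, 51): λ = (3·16² + 59)/(2·51) ≡ 24/29. 29⁻¹ ≡ 68 (mod 73) since 29·68 = 1972 ≡ 1, so λ ≡ 24·68 ≡ 26.
  x = λ² - 16 - 16 = 676 - 32 ≡ 60; y = λ·(16 - 60) - 51 ≡ 46. → (60, 46)
3P: (60, 46) + (16, 51). λ = (51 - 46)/(16 - 60) ≡ 5/29 mod 73. 29⁻¹ ≡ 68 (mod 73), so λ ≡ 48.
  x = λ² - 60 - 16 = 2304 - 76 ≡ 38; y = λ·(60 - 38) - 46 ≡ 61. → (38, 61)
4P: (38, 61) + (16, 51). λ = (51 - 61)/(16 - 38) ≡ 63/51 mod 73. 51⁻¹ ≡ 63 (mod 73), so λ ≡ 27.
  x = λ² - 38 - 16 = 729 - 54 ≡ 18; y = λ·(38 - 18) - 61 ≡ 41. → (18, 41)
5P: (18, 41) + (16, 51). λ = (51 - 41)/(16 - 18) ≡ 10/71 mod 73. 71⁻¹ ≡ 36 (mod 73), so λ ≡ 68.
  x = λ² - 18 - 16 = 4624 - 34 ≡ 64; y = λ·(18 - 64) - 41 ≡ 43. → (64, 43)
6P: (64, 43) + (16, 51). λ = (51 - 43)/(16 - 64) ≡ 8/25 mod 73. 25⁻¹ ≡ 38 (mod 73) since 25·38 = 950 ≡ 1, so λ ≡ 12.
  x = λ² - 64 - 16 = 144 - 80 ≡ 64; y = λ·(64 - 64) - 43 ≡ 30. → (64, 30)
7P: (64, 30) + (16, 51). λ = (51 - 30)/(16 - 64) ≡ 21/25 mod 73. 25⁻¹ ≡ 38 (mod 73), so λ ≡ 68.
  x = λ² - 64 - 16 = 4624 - 80 ≡ 18; y = λ·(64 - 18) - 30 ≡ 32. → (18, 32)
8P: (18, 32) + (16, 51). λ = (51 - 32)/(16 - 18) ≡ 19/71 mod 73. 71⁻¹ ≡ 36 (mod 73), so λ ≡ 27.
  x = λ² - 18 - 16 = 729 - 34 ≡ 38; y = λ·(18 - 38) - 32 ≡ 12. → (38, 12)
9P: (38, 12) + (16, 51). λ = (51 - 12)/(16 - 38) ≡ 39/51 mod 73. 51⁻¹ ≡ 63 (mod 73) since 51·63 = 3213 ≡ 1, so λ ≡ 48.
  x = λ² - 38 - 16 = 2304 - 54 ≡ 60; y = λ·(38 - 60) - 12 ≡ 27. → (60, 27)
10P: (60, 27) + (16, 51). λ = (51 - 27)/(16 - 60) ≡ 24/29 mod 73. 29⁻¹ ≡ 68 (mod 73), so λ ≡ 26.
  x = λ² - 60 - 16 = 676 - 76 ≡ 16; y = λ·(60 - 16) - 27 ≡ 22. → (16, 22)
11P: (16, 22) + (16, 51): same x and y₁ ≡ -y₂, so the sum is ∞.
11P = ∞, so the order is 11.

11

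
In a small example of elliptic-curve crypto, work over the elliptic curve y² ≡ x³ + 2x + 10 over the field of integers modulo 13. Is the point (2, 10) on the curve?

yes

y² = 10² ≡ 9; x³ + 2x + 10 = 22 ≡ 9 (mod 13). 9 = 9.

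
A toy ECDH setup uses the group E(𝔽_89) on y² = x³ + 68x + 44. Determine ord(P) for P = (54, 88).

3

2P: tangent at (54, 88): λ = (3·54² + 68)/(2·88) ≡ 5/87. 87⁻¹ ≡ 44 (mod 89) since 87·44 = 3828 ≡ 1, so λ ≡ 5·44 ≡ 42.
  x = λ² - 54 - 54 = 1764 - 108 ≡ 54; y = λ·(54 - 54) - 88 ≡ 1. → (54, 1)
3P: (54, 1) + (54, 88): same x and y₁ ≡ -y₂, so the sum is O.
3P = O, so the order is 3.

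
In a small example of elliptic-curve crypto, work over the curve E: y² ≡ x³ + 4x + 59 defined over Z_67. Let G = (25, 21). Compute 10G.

Double-and-add on 10 = (1010)₂. Start with G = (25, 21) for the leading 1-bit.
double: tangent at (25, 21): λ = (3·25² + 4)/(2·21) ≡ 3/42. 42⁻¹ ≡ 8 (mod 67), so λ ≡ 3·8 ≡ 24.
  x = λ² - 25 - 25 = 576 - 50 ≡ 57; y = λ·(25 - 57) - 21 ≡ 15. → (57, 15)
double: tangent at (57, 15): λ = (3·57² + 4)/(2·15) ≡ 36/30. 30⁻¹ ≡ 38 (mod 67) since 30·38 = 1140 ≡ 1, so λ ≡ 36·38 ≡ 28.
  x = λ² - 57 - 57 = 784 - 114 ≡ 0; y = λ·(57 - 0) - 15 ≡ 40. → (0, 40)
add G: (0, 40) + (25, 21). λ = (21 - 40)/(25 - 0) ≡ 48/25 mod 67. 25⁻¹ ≡ 59 (mod 67), so λ ≡ 18.
  x = λ² - 0 - 25 = 324 - 25 ≡ 31; y = λ·(0 - 31) - 40 ≡ 5. → (31, 5)
double: tangent at (31, 5): λ = (3·31² + 4)/(2·5) ≡ 6/10. 10⁻¹ ≡ 47 (mod 67) since 10·47 = 470 ≡ 1, so λ ≡ 6·47 ≡ 14.
  x = λ² - 31 - 31 = 196 - 62 ≡ 0; y = λ·(31 - 0) - 5 ≡ 27. → (0, 27)

(0, 27)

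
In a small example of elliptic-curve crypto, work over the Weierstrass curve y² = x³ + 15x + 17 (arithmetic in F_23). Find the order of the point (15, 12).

2P: tangent at (15, 12): λ = (3·15² + 15)/(2·12) ≡ 0/1. 1⁻¹ ≡ 1 (mod 23) since 1·1 = 1 ≡ 1, so λ ≡ 0·1 ≡ 0.
  x = λ² - 15 - 15 = 0 - 30 ≡ 16; y = λ·(15 - 16) - 12 ≡ 11. → (16, 11)
3P: (16, 11) + (15, 12). λ = (12 - 11)/(15 - 16) ≡ 1/22 mod 23. 22⁻¹ ≡ 22 (mod 23) since 22·22 = 484 ≡ 1, so λ ≡ 22.
  x = λ² - 16 - 15 = 484 - 31 ≡ 16; y = λ·(16 - 16) - 11 ≡ 12. → (16, 12)
4P: (16, 12) + (15, 12). λ = (12 - 12)/(15 - 16) ≡ 0/22 mod 23. 22⁻¹ ≡ 22 (mod 23) since 22·22 = 484 ≡ 1, so λ ≡ 0.
  x = λ² - 16 - 15 = 0 - 31 ≡ 15; y = λ·(16 - 15) - 12 ≡ 11. → (15, 11)
5P: (15, 11) + (15, 12): same x and y₁ ≡ -y₂, so the sum is ∞.
5P = ∞, so the order is 5.

5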